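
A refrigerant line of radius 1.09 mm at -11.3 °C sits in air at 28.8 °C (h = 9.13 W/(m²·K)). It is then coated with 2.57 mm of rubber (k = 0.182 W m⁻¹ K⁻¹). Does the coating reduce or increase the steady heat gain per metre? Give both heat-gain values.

increases: 2.51 → 6.89 W/m

Critical radius for a cylinder: r_cr = k/h = 0.0199 m = 1.99 cm.
Outer radius after coating: r₂ = 0.00109 + 0.00257 = 0.00366 m.
Since r₁ < r_cr and r₂ ≤ r_cr, the coating moves toward the maximum at r_cr — heat gain rises.
Bare: R = 1/(2πr₁h) = 15.99 m·K/W; Q = 40.1/15.99 = 2.51 W/m.
Coated: R = R_cond + R_conv = 5.822 m·K/W; Q = 40.1/5.822 = 6.89 W/m.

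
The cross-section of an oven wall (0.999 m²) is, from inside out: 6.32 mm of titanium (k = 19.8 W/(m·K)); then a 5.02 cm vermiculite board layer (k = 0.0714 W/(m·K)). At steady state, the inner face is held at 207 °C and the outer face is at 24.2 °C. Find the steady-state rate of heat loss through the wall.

Q = 260 W

Series thermal resistances, inner to outer:
  R_titanium = L/(kA) = 0.00632/(19.8·0.999) = 3.195×10^-4 K/W
  R_vermiculite board = L/(kA) = 0.0502/(0.0714·0.999) = 0.7038 K/W
ΣR = 3.195×10^-4 + 0.7038 = 0.7041 K/W
Q = ΔT/ΣR = (207 °C − 24.2 °C)/0.7041 = 260 W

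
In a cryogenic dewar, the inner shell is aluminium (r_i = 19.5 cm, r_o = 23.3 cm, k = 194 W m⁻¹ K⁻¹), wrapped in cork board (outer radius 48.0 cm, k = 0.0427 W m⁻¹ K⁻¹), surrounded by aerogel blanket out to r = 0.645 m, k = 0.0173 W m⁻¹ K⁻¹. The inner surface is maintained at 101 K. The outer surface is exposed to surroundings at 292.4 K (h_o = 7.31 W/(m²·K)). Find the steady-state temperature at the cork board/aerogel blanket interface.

T = 220.5 K

Series thermal resistances, inner to outer:
  R_aluminium = (1/0.195 − 1/0.233)/(4πk) = 0.8364/(4π·194) = 3.431×10^-4 K/W
  R_cork board = (1/0.233 − 1/0.480)/(4πk) = 2.209/(4π·0.0427) = 4.116 K/W
  R_aerogel blanket = (1/0.480 − 1/0.645)/(4πk) = 0.5329/(4π·0.0173) = 2.451 K/W
  R_conv,out = 1/(4πr²h) = 1/(4π·0.645²·7.31) = 0.02617 K/W
ΣR = 3.431×10^-4 + 4.116 + 2.451 + 0.02617 = 6.594 K/W
Q = ΔT/ΣR = (101 K − 292.4 K)/6.594 = -29.03 W
From the inner boundary to the cork board/aerogel blanket interface, ΣR_partial = 4.116 K/W.
T_interface = T_in − Q·ΣR_partial = 101 K − (-29.03)(4.116) = 220.5 K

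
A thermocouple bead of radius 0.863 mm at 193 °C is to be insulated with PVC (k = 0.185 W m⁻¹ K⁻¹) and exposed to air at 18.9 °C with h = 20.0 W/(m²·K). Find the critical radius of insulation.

r_cr = 1.85 cm

For a sphere, r_cr = 2k_ins/h = 2·0.185/20.0 = 0.0185 m = 1.85 cm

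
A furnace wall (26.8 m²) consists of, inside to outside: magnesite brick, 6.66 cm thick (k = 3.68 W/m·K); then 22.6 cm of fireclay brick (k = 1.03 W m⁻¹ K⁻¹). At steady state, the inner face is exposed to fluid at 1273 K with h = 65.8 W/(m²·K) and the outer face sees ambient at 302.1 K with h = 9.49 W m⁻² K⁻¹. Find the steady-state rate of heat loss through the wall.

Q = 72.7 kW

Treat each layer as a resistance in series:
  R_conv,in = 1/(hA) = 1/(65.8·26.8) = 5.671×10^-4 K/W
  R_magnesite brick = L/(kA) = 0.0666/(3.68·26.8) = 6.753×10^-4 K/W
  R_fireclay brick = L/(kA) = 0.226/(1.03·26.8) = 0.008187 K/W
  R_conv,out = 1/(hA) = 1/(9.49·26.8) = 0.003932 K/W
ΣR = 5.671×10^-4 + 6.753×10^-4 + 0.008187 + 0.003932 = 0.01336 K/W
Q = ΔT/ΣR = (1273 K − 302.1 K)/0.01336 = 72700 W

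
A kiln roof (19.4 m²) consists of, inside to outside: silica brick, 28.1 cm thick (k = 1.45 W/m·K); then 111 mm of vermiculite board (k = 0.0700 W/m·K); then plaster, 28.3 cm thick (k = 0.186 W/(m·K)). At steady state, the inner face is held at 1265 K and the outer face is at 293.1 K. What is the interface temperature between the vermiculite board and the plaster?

T = 741 K

Resistance network (inner→outer):
  R_silica brick = L/(kA) = 0.281/(1.45·19.4) = 0.009989 K/W
  R_vermiculite board = L/(kA) = 0.111/(0.0700·19.4) = 0.08174 K/W
  R_plaster = L/(kA) = 0.283/(0.186·19.4) = 0.07843 K/W
ΣR = 0.009989 + 0.08174 + 0.07843 = 0.1702 K/W
Q = ΔT/ΣR = (1265 K − 293.1 K)/0.1702 = 5710 W
From the inner boundary to the vermiculite board/plaster interface, ΣR_partial = 0.09173 K/W.
T_interface = T_in − Q·ΣR_partial = 1265 K − (5710)(0.09173) = 741 K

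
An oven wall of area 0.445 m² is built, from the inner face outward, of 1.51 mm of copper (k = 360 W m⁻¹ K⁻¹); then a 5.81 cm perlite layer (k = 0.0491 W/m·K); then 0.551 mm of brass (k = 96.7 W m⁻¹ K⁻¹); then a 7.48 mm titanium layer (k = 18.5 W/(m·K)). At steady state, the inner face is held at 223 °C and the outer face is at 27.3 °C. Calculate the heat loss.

Q = 73.6 W

Series thermal resistances, inner to outer:
  R_copper = L/(kA) = 0.00151/(360·0.445) = 9.426×10^-6 K/W
  R_perlite = L/(kA) = 0.0581/(0.0491·0.445) = 2.659 K/W
  R_brass = L/(kA) = 5.51×10^-4/(96.7·0.445) = 1.280×10^-5 K/W
  R_titanium = L/(kA) = 0.00748/(18.5·0.445) = 9.086×10^-4 K/W
ΣR = 9.426×10^-6 + 2.659 + 1.280×10^-5 + 9.086×10^-4 = 2.660 K/W
Q = ΔT/ΣR = (223 °C − 27.3 °C)/2.660 = 73.6 W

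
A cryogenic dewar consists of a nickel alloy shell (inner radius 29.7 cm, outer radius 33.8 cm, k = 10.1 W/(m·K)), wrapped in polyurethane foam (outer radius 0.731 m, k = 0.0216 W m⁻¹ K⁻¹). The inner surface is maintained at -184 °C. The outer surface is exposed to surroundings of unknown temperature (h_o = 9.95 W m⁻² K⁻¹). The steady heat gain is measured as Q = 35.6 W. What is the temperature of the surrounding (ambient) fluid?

T_out = 25.3 °C

Sum the resistances:
  R_nickel alloy = (1/0.297 − 1/0.338)/(4πk) = 0.4084/(4π·10.1) = 0.003218 K/W
  R_polyurethane foam = (1/0.338 − 1/0.731)/(4πk) = 1.591/(4π·0.0216) = 5.860 K/W
  R_conv,out = 1/(4πr²h) = 1/(4π·0.731²·9.95) = 0.01497 K/W
ΣR = 5.878 K/W
ΔT = Q·ΣR = 35.6 × 5.878 = 209.3 K
Heat flows inward, so T_out = T_in + ΔT = -184 + 209.3 = 25.3 °C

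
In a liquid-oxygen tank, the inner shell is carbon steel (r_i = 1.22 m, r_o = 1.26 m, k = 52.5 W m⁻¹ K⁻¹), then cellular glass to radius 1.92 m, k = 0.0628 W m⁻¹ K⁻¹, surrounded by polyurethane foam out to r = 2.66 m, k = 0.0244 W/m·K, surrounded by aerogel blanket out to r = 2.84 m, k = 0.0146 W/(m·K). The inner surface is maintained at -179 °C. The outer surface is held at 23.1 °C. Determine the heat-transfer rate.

Treat each layer as a resistance in series:
  R_carbon steel = (1/1.22 − 1/1.26)/(4πk) = 0.02602/(4π·52.5) = 3.944×10^-5 K/W
  R_cellular glass = (1/1.26 − 1/1.92)/(4πk) = 0.2728/(4π·0.0628) = 0.3457 K/W
  R_polyurethane foam = (1/1.92 − 1/2.66)/(4πk) = 0.1449/(4π·0.0244) = 0.4726 K/W
  R_aerogel blanket = (1/2.66 − 1/2.84)/(4πk) = 0.02383/(4π·0.0146) = 0.1299 K/W
ΣR = 3.944×10^-5 + 0.3457 + 0.4726 + 0.1299 = 0.9482 K/W
Q = ΔT/ΣR = (-179 °C − 23.1 °C)/0.9482 = -213 W
(Negative Q ⇒ heat flows inward; heat gain = 213 W.)

Q = 213 W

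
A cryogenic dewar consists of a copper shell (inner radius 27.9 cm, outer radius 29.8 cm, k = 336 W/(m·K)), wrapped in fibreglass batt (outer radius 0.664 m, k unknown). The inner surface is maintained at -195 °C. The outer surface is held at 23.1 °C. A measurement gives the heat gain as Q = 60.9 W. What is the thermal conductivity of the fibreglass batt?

ΣR = ΔT/Q = |-195 − 23.1|/60.9 = 3.581 K/W
Known resistances:
  R_copper = (1/0.279 − 1/0.298)/(4πk) = 0.2285/(4π·336) = 5.412×10^-5 K/W
R_fibreglass batt = ΣR − ΣR_known = 3.581 − 5.412×10^-5 = 3.581 K/W
(1/r₁−1/r₂)/(4πk) = 3.581 ⇒ k = 1.850/(4π·3.581) = 0.0411 W/m·K

k = 0.0411 W/m·K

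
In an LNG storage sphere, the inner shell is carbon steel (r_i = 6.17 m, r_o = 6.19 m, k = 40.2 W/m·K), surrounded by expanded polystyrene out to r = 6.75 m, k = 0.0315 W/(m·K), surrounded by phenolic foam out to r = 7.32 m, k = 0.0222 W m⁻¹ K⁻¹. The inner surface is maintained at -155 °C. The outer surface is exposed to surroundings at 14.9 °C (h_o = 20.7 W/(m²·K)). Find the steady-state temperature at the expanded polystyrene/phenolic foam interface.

Series thermal resistances, inner to outer:
  R_carbon steel = (1/6.17 − 1/6.19)/(4πk) = 5.237×10^-4/(4π·40.2) = 1.037×10^-6 K/W
  R_expanded polystyrene = (1/6.19 − 1/6.75)/(4πk) = 0.01340/(4π·0.0315) = 0.03386 K/W
  R_phenolic foam = (1/6.75 − 1/7.32)/(4πk) = 0.01154/(4π·0.0222) = 0.04135 K/W
  R_conv,out = 1/(4πr²h) = 1/(4π·7.32²·20.7) = 7.175×10^-5 K/W
ΣR = 1.037×10^-6 + 0.03386 + 0.04135 + 7.175×10^-5 = 0.07528 K/W
Q = ΔT/ΣR = (-155 °C − 14.9 °C)/0.07528 = -2257 W
From the inner boundary to the expanded polystyrene/phenolic foam interface, ΣR_partial = 0.03386 K/W.
T_interface = T_in − Q·ΣR_partial = -155 °C − (-2257)(0.03386) = -78.6 °C

T = -78.6 °C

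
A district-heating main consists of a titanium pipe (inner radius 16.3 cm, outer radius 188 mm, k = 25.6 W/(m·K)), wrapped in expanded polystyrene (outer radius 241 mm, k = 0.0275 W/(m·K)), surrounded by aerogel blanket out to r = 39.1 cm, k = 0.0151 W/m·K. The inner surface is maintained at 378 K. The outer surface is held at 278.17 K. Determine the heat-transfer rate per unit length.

Resistance network (inner→outer):
  R'_titanium = ln(0.188/0.163)/(2πk) = 0.1427/(2π·25.6) = 8.871×10^-4 m·K/W
  R'_expanded polystyrene = ln(0.241/0.188)/(2πk) = 0.2484/(2π·0.0275) = 1.437 m·K/W
  R'_aerogel blanket = ln(0.391/0.241)/(2πk) = 0.4839/(2π·0.0151) = 5.100 m·K/W
ΣR = 8.871×10^-4 + 1.437 + 5.100 = 6.538 m·K/W
Q' = ΔT/ΣR = (378 K − 278.17 K)/6.538 = 15.3 W/m

Q' = 15.3 W/m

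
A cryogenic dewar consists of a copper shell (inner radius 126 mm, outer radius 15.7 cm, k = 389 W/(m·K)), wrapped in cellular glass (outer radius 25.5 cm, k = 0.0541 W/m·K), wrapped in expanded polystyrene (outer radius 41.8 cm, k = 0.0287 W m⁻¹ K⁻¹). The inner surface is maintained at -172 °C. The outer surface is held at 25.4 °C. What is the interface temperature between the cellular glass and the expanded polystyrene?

Series thermal resistances, inner to outer:
  R_copper = (1/0.126 − 1/0.157)/(4πk) = 1.567/(4π·389) = 3.206×10^-4 K/W
  R_cellular glass = (1/0.157 − 1/0.255)/(4πk) = 2.448/(4π·0.0541) = 3.601 K/W
  R_expanded polystyrene = (1/0.255 − 1/0.418)/(4πk) = 1.529/(4π·0.0287) = 4.240 K/W
ΣR = 3.206×10^-4 + 3.601 + 4.240 = 7.841 K/W
Q = ΔT/ΣR = (-172 °C − 25.4 °C)/7.841 = -25.18 W
From the inner boundary to the cellular glass/expanded polystyrene interface, ΣR_partial = 3.601 K/W.
T_interface = T_in − Q·ΣR_partial = -172 °C − (-25.18)(3.601) = -81.3 °C

T = -81.3 °C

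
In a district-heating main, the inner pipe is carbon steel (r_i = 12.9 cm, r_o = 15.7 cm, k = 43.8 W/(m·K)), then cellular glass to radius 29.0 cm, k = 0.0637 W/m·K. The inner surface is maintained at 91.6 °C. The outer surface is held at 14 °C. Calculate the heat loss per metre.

Q' = 50.6 W/m

Series thermal resistances, inner to outer:
  R'_carbon steel = ln(0.157/0.129)/(2πk) = 0.1964/(2π·43.8) = 7.138×10^-4 m·K/W
  R'_cellular glass = ln(0.290/0.157)/(2πk) = 0.6136/(2π·0.0637) = 1.533 m·K/W
ΣR = 7.138×10^-4 + 1.533 = 1.534 m·K/W
Q' = ΔT/ΣR = (91.6 °C − 14 °C)/1.534 = 50.6 W/m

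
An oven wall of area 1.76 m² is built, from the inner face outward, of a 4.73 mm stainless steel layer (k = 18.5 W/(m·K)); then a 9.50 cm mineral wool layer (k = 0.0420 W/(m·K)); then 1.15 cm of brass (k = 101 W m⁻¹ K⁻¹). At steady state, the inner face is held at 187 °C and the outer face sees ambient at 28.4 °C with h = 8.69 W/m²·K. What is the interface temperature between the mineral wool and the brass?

Resistance network (inner→outer):
  R_stainless steel = L/(kA) = 0.00473/(18.5·1.76) = 1.453×10^-4 K/W
  R_mineral wool = L/(kA) = 0.0950/(0.0420·1.76) = 1.285 K/W
  R_brass = L/(kA) = 0.0115/(101·1.76) = 6.469×10^-5 K/W
  R_conv,out = 1/(hA) = 1/(8.69·1.76) = 0.06538 K/W
ΣR = 1.453×10^-4 + 1.285 + 6.469×10^-5 + 0.06538 = 1.351 K/W
Q = ΔT/ΣR = (187 °C − 28.4 °C)/1.351 = 117.4 W
From the inner boundary to the mineral wool/brass interface, ΣR_partial = 1.285 K/W.
T_interface = T_in − Q·ΣR_partial = 187 °C − (117.4)(1.285) = 36.1 °C

T = 36.1 °C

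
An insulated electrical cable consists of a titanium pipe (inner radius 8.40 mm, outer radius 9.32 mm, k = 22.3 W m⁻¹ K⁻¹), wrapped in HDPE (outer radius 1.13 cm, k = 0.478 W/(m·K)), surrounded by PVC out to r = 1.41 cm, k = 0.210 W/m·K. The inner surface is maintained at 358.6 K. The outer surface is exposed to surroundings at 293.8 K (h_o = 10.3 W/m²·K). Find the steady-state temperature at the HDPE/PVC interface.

T = 355.4 K

Treat each layer as a resistance in series:
  R'_titanium = ln(0.00932/0.00840)/(2πk) = 0.1039/(2π·22.3) = 7.418×10^-4 m·K/W
  R'_HDPE = ln(0.0113/0.00932)/(2πk) = 0.1926/(2π·0.478) = 0.06414 m·K/W
  R'_PVC = ln(0.0141/0.0113)/(2πk) = 0.2214/(2π·0.210) = 0.1678 m·K/W
  R'_conv,out = 1/(2πr h) = 1/(2π·0.0141·10.3) = 1.096 m·K/W
ΣR = 7.418×10^-4 + 0.06414 + 0.1678 + 1.096 = 1.329 m·K/W
Q' = ΔT/ΣR = (358.6 K − 293.8 K)/1.329 = 48.76 W/m
From the inner boundary to the HDPE/PVC interface, ΣR_partial = 0.06488 m·K/W.
T_interface = T_in − Q'·ΣR_partial = 358.6 K − (48.76)(0.06488) = 355.4 K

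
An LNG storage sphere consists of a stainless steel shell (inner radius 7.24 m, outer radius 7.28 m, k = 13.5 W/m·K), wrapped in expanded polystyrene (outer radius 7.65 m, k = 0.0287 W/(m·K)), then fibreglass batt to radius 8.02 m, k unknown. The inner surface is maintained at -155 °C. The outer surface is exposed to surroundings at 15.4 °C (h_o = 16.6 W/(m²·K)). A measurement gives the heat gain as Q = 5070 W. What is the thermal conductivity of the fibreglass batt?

ΣR = ΔT/Q = |-155 − 15.4|/5070 = 0.03361 K/W
Known resistances:
  R_stainless steel = (1/7.24 − 1/7.28)/(4πk) = 7.589×10^-4/(4π·13.5) = 4.473×10^-6 K/W
  R_expanded polystyrene = (1/7.28 − 1/7.65)/(4πk) = 0.006644/(4π·0.0287) = 0.01842 K/W
  R_conv,out = 1/(4πr²h) = 1/(4π·8.02²·16.6) = 7.453×10^-5 K/W
R_fibreglass batt = ΣR − ΣR_known = 0.03361 − 0.01850 = 0.01511 K/W
(1/r₁−1/r₂)/(4πk) = 0.01511 ⇒ k = 0.006031/(4π·0.01511) = 0.0318 W/m·K

k = 0.0318 W/m·K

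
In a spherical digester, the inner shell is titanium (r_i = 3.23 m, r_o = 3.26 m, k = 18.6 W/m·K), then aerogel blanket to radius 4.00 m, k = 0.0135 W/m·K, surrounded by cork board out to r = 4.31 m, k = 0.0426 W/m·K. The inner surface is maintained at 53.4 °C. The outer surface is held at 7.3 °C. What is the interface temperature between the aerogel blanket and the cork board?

T = 11.5 °C

Series thermal resistances, inner to outer:
  R_titanium = (1/3.23 − 1/3.26)/(4πk) = 0.002849/(4π·18.6) = 1.219×10^-5 K/W
  R_aerogel blanket = (1/3.26 − 1/4.00)/(4πk) = 0.05675/(4π·0.0135) = 0.3345 K/W
  R_cork board = (1/4.00 − 1/4.31)/(4πk) = 0.01798/(4π·0.0426) = 0.03359 K/W
ΣR = 1.219×10^-5 + 0.3345 + 0.03359 = 0.3681 K/W
Q = ΔT/ΣR = (53.4 °C − 7.3 °C)/0.3681 = 125.2 W
From the inner boundary to the aerogel blanket/cork board interface, ΣR_partial = 0.3345 K/W.
T_interface = T_in − Q·ΣR_partial = 53.4 °C − (125.2)(0.3345) = 11.5 °C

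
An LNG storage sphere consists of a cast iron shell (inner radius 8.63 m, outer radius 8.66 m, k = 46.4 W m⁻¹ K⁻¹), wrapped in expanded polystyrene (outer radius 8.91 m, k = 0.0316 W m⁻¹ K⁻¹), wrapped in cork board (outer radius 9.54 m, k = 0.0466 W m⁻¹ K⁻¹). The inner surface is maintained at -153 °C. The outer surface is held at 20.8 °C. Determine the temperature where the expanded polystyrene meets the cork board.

T = -84.9 °C

Series thermal resistances, inner to outer:
  R_cast iron = (1/8.63 − 1/8.66)/(4πk) = 4.014×10^-4/(4π·46.4) = 6.884×10^-7 K/W
  R_expanded polystyrene = (1/8.66 − 1/8.91)/(4πk) = 0.003240/(4π·0.0316) = 0.008159 K/W
  R_cork board = (1/8.91 − 1/9.54)/(4πk) = 0.007412/(4π·0.0466) = 0.01266 K/W
ΣR = 6.884×10^-7 + 0.008159 + 0.01266 = 0.02082 K/W
Q = ΔT/ΣR = (-153 °C − 20.8 °C)/0.02082 = -8348 W
From the inner boundary to the expanded polystyrene/cork board interface, ΣR_partial = 0.008160 K/W.
T_interface = T_in − Q·ΣR_partial = -153 °C − (-8348)(0.008160) = -84.9 °C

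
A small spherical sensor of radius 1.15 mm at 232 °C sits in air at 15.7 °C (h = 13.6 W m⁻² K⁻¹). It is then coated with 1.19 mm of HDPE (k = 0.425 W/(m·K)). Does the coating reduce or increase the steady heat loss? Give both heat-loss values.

Critical radius for a sphere: r_cr = 2k/h = 0.0625 m = 6.25 cm.
Outer radius after coating: r₂ = 0.00115 + 0.00119 = 0.00234 m.
Since r₁ < r_cr and r₂ ≤ r_cr, the coating moves toward the maximum at r_cr — heat loss rises.
Bare: R = 1/(4πr₁²h) = 4424 K/W; Q = 216.3/4424 = 0.0489 W.
Coated: R = R_cond + R_conv = 1151 K/W; Q = 216.3/1151 = 0.188 W.

increases: 0.0489 → 0.188 W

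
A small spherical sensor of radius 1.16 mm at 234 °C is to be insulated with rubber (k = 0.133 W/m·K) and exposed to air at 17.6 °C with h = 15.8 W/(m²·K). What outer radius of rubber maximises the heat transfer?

For a sphere, r_cr = 2k_ins/h = 2·0.133/15.8 = 0.0168 m = 1.68 cm

r_cr = 1.68 cm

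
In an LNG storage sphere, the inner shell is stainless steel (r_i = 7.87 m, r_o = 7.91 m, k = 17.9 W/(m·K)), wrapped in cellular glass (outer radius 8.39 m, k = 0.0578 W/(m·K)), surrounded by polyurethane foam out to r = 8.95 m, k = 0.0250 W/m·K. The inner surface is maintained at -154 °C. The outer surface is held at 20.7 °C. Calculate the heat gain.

Series thermal resistances, inner to outer:
  R_stainless steel = (1/7.87 − 1/7.91)/(4πk) = 6.426×10^-4/(4π·17.9) = 2.857×10^-6 K/W
  R_cellular glass = (1/7.91 − 1/8.39)/(4πk) = 0.007233/(4π·0.0578) = 0.009958 K/W
  R_polyurethane foam = (1/8.39 − 1/8.95)/(4πk) = 0.007458/(4π·0.0250) = 0.02374 K/W
ΣR = 2.857×10^-6 + 0.009958 + 0.02374 = 0.03370 K/W
Q = ΔT/ΣR = (-154 °C − 20.7 °C)/0.03370 = -5180 W
(Negative Q ⇒ heat flows inward; heat gain = 5180 W.)

Q = 5.18 kW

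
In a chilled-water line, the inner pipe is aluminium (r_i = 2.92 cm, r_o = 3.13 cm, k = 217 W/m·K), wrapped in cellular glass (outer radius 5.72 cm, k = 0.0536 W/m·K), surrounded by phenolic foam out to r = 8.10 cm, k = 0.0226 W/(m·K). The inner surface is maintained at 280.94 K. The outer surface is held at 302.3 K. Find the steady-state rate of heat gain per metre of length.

Q' = 5.04 W/m

Resistance network (inner→outer):
  R'_aluminium = ln(0.0313/0.0292)/(2πk) = 0.06945/(2π·217) = 5.094×10^-5 m·K/W
  R'_cellular glass = ln(0.0572/0.0313)/(2πk) = 0.6029/(2π·0.0536) = 1.790 m·K/W
  R'_phenolic foam = ln(0.0810/0.0572)/(2πk) = 0.3479/(2π·0.0226) = 2.450 m·K/W
ΣR = 5.094×10^-5 + 1.790 + 2.450 = 4.240 m·K/W
Q' = ΔT/ΣR = (280.94 K − 302.3 K)/4.240 = -5.04 W/m
(Negative Q' ⇒ heat flows inward; heat gain = 5.04 W/m.)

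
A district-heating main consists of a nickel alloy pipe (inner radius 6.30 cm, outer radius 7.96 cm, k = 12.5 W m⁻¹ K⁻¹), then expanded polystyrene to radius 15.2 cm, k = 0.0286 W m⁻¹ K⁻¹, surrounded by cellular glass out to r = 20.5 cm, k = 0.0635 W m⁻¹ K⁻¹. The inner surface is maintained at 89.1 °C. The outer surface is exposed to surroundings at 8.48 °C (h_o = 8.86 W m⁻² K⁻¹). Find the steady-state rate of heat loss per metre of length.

Q' = 18.2 W/m

Series thermal resistances, inner to outer:
  R'_nickel alloy = ln(0.0796/0.0630)/(2πk) = 0.2339/(2π·12.5) = 0.002978 m·K/W
  R'_expanded polystyrene = ln(0.152/0.0796)/(2πk) = 0.6469/(2π·0.0286) = 3.600 m·K/W
  R'_cellular glass = ln(0.205/0.152)/(2πk) = 0.2991/(2π·0.0635) = 0.7497 m·K/W
  R'_conv,out = 1/(2πr h) = 1/(2π·0.205·8.86) = 0.08763 m·K/W
ΣR = 0.002978 + 3.600 + 0.7497 + 0.08763 = 4.440 m·K/W
Q' = ΔT/ΣR = (89.1 °C − 8.48 °C)/4.440 = 18.2 W/m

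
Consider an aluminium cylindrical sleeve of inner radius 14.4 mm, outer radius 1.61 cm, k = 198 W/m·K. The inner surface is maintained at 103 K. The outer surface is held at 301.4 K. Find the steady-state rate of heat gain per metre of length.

Q' = 2πk·ΔT/ln(r₂/r₁) = 2π × 198 × 198.4 / ln(0.0161/0.0144) = 2.21×10^6 W/m

Q' = 2.21×10^6 W/m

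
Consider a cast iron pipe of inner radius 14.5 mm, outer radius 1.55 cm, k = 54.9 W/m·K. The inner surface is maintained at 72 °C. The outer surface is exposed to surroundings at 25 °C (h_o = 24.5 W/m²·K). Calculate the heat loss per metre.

Q' = 112 W/m

Treat each layer as a resistance in series:
  R'_cast iron = ln(0.0155/0.0145)/(2πk) = 0.06669/(2π·54.9) = 1.933×10^-4 m·K/W
  R'_conv,out = 1/(2πr h) = 1/(2π·0.0155·24.5) = 0.4191 m·K/W
ΣR = 1.933×10^-4 + 0.4191 = 0.4193 m·K/W
Q' = ΔT/ΣR = (72 °C − 25 °C)/0.4193 = 112 W/m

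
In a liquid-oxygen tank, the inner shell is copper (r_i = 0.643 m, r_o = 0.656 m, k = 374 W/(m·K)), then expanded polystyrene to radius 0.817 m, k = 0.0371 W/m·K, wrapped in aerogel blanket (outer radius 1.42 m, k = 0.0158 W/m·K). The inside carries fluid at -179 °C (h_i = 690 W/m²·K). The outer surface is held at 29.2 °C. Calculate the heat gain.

Resistance network (inner→outer):
  R_conv,in = 1/(4πr²h) = 1/(4π·0.643²·690) = 2.789×10^-4 K/W
  R_copper = (1/0.643 − 1/0.656)/(4πk) = 0.03082/(4π·374) = 6.558×10^-6 K/W
  R_expanded polystyrene = (1/0.656 − 1/0.817)/(4πk) = 0.3004/(4π·0.0371) = 0.6443 K/W
  R_aerogel blanket = (1/0.817 − 1/1.42)/(4πk) = 0.5198/(4π·0.0158) = 2.618 K/W
ΣR = 2.789×10^-4 + 6.558×10^-6 + 0.6443 + 2.618 = 3.263 K/W
Q = ΔT/ΣR = (-179 °C − 29.2 °C)/3.263 = -63.8 W
(Negative Q ⇒ heat flows inward; heat gain = 63.8 W.)

Q = 63.8 W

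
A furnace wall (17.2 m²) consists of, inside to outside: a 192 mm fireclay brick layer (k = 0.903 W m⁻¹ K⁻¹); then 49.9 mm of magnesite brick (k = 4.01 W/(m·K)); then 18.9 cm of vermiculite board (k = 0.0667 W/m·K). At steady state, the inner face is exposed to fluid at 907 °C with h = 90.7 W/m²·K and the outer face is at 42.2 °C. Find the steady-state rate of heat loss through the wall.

Resistance network (inner→outer):
  R_conv,in = 1/(hA) = 1/(90.7·17.2) = 6.410×10^-4 K/W
  R_fireclay brick = L/(kA) = 0.192/(0.903·17.2) = 0.01236 K/W
  R_magnesite brick = L/(kA) = 0.0499/(4.01·17.2) = 7.235×10^-4 K/W
  R_vermiculite board = L/(kA) = 0.189/(0.0667·17.2) = 0.1647 K/W
ΣR = 6.410×10^-4 + 0.01236 + 7.235×10^-4 + 0.1647 = 0.1784 K/W
Q = ΔT/ΣR = (907 °C − 42.2 °C)/0.1784 = 4850 W

Q = 4.85 kW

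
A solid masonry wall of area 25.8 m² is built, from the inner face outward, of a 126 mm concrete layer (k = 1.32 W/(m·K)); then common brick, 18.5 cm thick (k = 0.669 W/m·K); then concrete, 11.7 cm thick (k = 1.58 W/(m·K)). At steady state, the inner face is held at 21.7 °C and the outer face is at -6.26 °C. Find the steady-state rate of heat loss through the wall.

Treat each layer as a resistance in series:
  R_concrete = L/(kA) = 0.126/(1.32·25.8) = 0.003700 K/W
  R_common brick = L/(kA) = 0.185/(0.669·25.8) = 0.01072 K/W
  R_concrete = L/(kA) = 0.117/(1.58·25.8) = 0.002870 K/W
ΣR = 0.003700 + 0.01072 + 0.002870 = 0.01729 K/W
Q = ΔT/ΣR = (21.7 °C − -6.26 °C)/0.01729 = 1620 W

Q = 1620 W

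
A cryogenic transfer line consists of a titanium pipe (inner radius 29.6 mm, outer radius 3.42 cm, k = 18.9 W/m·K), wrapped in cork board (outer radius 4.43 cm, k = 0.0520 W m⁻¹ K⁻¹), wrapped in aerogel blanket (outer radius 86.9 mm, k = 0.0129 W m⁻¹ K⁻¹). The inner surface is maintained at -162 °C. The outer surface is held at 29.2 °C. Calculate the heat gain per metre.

Resistance network (inner→outer):
  R'_titanium = ln(0.0342/0.0296)/(2πk) = 0.1445/(2π·18.9) = 0.001216 m·K/W
  R'_cork board = ln(0.0443/0.0342)/(2πk) = 0.2588/(2π·0.0520) = 0.7920 m·K/W
  R'_aerogel blanket = ln(0.0869/0.0443)/(2πk) = 0.6738/(2π·0.0129) = 8.313 m·K/W
ΣR = 0.001216 + 0.7920 + 8.313 = 9.106 m·K/W
Q' = ΔT/ΣR = (-162 °C − 29.2 °C)/9.106 = -21.0 W/m
(Negative Q' ⇒ heat flows inward; heat gain = 21.0 W/m.)

Q' = 21.0 W/m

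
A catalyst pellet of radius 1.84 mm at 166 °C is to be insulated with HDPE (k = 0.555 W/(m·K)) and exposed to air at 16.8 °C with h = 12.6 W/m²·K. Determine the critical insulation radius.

r_cr = 8.81 cm

For a sphere, r_cr = 2k_ins/h = 2·0.555/12.6 = 0.0881 m = 8.81 cm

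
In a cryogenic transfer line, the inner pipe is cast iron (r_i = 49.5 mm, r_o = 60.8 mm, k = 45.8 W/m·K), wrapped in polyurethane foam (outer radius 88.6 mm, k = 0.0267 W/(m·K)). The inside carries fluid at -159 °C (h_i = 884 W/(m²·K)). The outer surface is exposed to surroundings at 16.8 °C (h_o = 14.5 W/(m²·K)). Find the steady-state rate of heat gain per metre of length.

Q' = 74.1 W/m

Treat each layer as a resistance in series:
  R'_conv,in = 1/(2πr h) = 1/(2π·0.0495·884) = 0.003637 m·K/W
  R'_cast iron = ln(0.0608/0.0495)/(2πk) = 0.2056/(2π·45.8) = 7.145×10^-4 m·K/W
  R'_polyurethane foam = ln(0.0886/0.0608)/(2πk) = 0.3765/(2π·0.0267) = 2.245 m·K/W
  R'_conv,out = 1/(2πr h) = 1/(2π·0.0886·14.5) = 0.1239 m·K/W
ΣR = 0.003637 + 7.145×10^-4 + 2.245 + 0.1239 = 2.373 m·K/W
Q' = ΔT/ΣR = (-159 °C − 16.8 °C)/2.373 = -74.1 W/m
(Negative Q' ⇒ heat flows inward; heat gain = 74.1 W/m.)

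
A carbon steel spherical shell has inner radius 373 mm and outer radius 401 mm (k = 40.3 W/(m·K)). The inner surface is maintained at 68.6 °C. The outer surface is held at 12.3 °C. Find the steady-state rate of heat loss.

Q = 4πk·ΔT/(1/r₁ − 1/r₂) = 4π × 40.3 × 56.3 / (1/0.373 − 1/0.401) = 1.52×10^5 W

Q = 1.52×10^5 W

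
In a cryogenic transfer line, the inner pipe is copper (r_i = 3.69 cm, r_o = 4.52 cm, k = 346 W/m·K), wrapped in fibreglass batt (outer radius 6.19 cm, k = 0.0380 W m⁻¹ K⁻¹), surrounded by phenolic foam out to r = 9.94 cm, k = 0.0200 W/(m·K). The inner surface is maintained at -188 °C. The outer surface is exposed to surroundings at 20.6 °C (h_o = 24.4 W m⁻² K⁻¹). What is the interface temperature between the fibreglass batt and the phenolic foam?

Treat each layer as a resistance in series:
  R'_copper = ln(0.0452/0.0369)/(2πk) = 0.2029/(2π·346) = 9.332×10^-5 m·K/W
  R'_fibreglass batt = ln(0.0619/0.0452)/(2πk) = 0.3144/(2π·0.0380) = 1.317 m·K/W
  R'_phenolic foam = ln(0.0994/0.0619)/(2πk) = 0.4736/(2π·0.0200) = 3.769 m·K/W
  R'_conv,out = 1/(2πr h) = 1/(2π·0.0994·24.4) = 0.06562 m·K/W
ΣR = 9.332×10^-5 + 1.317 + 3.769 + 0.06562 = 5.152 m·K/W
Q' = ΔT/ΣR = (-188 °C − 20.6 °C)/5.152 = -40.49 W/m
From the inner boundary to the fibreglass batt/phenolic foam interface, ΣR_partial = 1.317 m·K/W.
T_interface = T_in − Q'·ΣR_partial = -188 °C − (-40.49)(1.317) = -135 °C

T = -135 °C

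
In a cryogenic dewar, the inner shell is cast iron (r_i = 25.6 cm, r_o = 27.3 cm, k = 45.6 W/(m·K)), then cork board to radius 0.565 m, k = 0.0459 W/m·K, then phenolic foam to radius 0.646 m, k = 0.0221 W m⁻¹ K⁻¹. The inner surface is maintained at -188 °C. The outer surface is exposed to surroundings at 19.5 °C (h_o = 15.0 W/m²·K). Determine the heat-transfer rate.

Q = 50.7 W

Treat each layer as a resistance in series:
  R_cast iron = (1/0.256 − 1/0.273)/(4πk) = 0.2432/(4π·45.6) = 4.245×10^-4 K/W
  R_cork board = (1/0.273 − 1/0.565)/(4πk) = 1.893/(4π·0.0459) = 3.282 K/W
  R_phenolic foam = (1/0.565 − 1/0.646)/(4πk) = 0.2219/(4π·0.0221) = 0.7991 K/W
  R_conv,out = 1/(4πr²h) = 1/(4π·0.646²·15.0) = 0.01271 K/W
ΣR = 4.245×10^-4 + 3.282 + 0.7991 + 0.01271 = 4.094 K/W
Q = ΔT/ΣR = (-188 °C − 19.5 °C)/4.094 = -50.7 W
(Negative Q ⇒ heat flows inward; heat gain = 50.7 W.)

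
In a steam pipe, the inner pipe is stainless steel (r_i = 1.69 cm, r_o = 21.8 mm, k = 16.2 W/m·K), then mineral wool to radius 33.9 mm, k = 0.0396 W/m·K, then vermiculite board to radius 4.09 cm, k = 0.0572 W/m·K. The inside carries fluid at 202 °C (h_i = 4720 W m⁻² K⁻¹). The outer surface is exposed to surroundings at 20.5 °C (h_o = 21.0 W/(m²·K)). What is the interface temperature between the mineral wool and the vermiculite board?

Series thermal resistances, inner to outer:
  R'_conv,in = 1/(2πr h) = 1/(2π·0.0169·4720) = 0.001995 m·K/W
  R'_stainless steel = ln(0.0218/0.0169)/(2πk) = 0.2546/(2π·16.2) = 0.002501 m·K/W
  R'_mineral wool = ln(0.0339/0.0218)/(2πk) = 0.4415/(2π·0.0396) = 1.774 m·K/W
  R'_vermiculite board = ln(0.0409/0.0339)/(2πk) = 0.1877/(2π·0.0572) = 0.5223 m·K/W
  R'_conv,out = 1/(2πr h) = 1/(2π·0.0409·21.0) = 0.1853 m·K/W
ΣR = 0.001995 + 0.002501 + 1.774 + 0.5223 + 0.1853 = 2.486 m·K/W
Q' = ΔT/ΣR = (202 °C − 20.5 °C)/2.486 = 73.01 W/m
From the inner boundary to the mineral wool/vermiculite board interface, ΣR_partial = 1.778 m·K/W.
T_interface = T_in − Q'·ΣR_partial = 202 °C − (73.01)(1.778) = 72.2 °C

T = 72.2 °C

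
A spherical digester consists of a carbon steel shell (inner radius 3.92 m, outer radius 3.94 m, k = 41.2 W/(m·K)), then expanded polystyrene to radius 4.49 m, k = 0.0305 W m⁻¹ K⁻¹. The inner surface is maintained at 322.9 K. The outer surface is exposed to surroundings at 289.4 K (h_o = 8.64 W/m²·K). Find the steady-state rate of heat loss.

Q = 411 W

Treat each layer as a resistance in series:
  R_carbon steel = (1/3.92 − 1/3.94)/(4πk) = 0.001295/(4π·41.2) = 2.501×10^-6 K/W
  R_expanded polystyrene = (1/3.94 − 1/4.49)/(4πk) = 0.03109/(4π·0.0305) = 0.08112 K/W
  R_conv,out = 1/(4πr²h) = 1/(4π·4.49²·8.64) = 4.569×10^-4 K/W
ΣR = 2.501×10^-6 + 0.08112 + 4.569×10^-4 = 0.08158 K/W
Q = ΔT/ΣR = (322.9 K − 289.4 K)/0.08158 = 411 W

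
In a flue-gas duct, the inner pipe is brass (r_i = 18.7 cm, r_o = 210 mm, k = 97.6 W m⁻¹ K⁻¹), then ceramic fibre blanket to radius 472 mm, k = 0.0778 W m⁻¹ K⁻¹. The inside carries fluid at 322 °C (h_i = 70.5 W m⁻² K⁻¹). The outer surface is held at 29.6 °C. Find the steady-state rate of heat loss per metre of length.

Treat each layer as a resistance in series:
  R'_conv,in = 1/(2πr h) = 1/(2π·0.187·70.5) = 0.01207 m·K/W
  R'_brass = ln(0.210/0.187)/(2πk) = 0.1160/(2π·97.6) = 1.892×10^-4 m·K/W
  R'_ceramic fibre blanket = ln(0.472/0.210)/(2πk) = 0.8099/(2π·0.0778) = 1.657 m·K/W
ΣR = 0.01207 + 1.892×10^-4 + 1.657 = 1.669 m·K/W
Q' = ΔT/ΣR = (322 °C − 29.6 °C)/1.669 = 175 W/m

Q' = 175 W/m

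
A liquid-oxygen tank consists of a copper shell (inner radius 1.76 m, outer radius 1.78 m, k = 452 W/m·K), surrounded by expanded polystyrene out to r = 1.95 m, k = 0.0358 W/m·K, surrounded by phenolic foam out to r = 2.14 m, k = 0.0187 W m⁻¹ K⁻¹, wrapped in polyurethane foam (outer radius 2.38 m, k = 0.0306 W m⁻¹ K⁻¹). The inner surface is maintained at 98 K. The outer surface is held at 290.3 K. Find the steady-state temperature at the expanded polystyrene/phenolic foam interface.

Series thermal resistances, inner to outer:
  R_copper = (1/1.76 − 1/1.78)/(4πk) = 0.006384/(4π·452) = 1.124×10^-6 K/W
  R_expanded polystyrene = (1/1.78 − 1/1.95)/(4πk) = 0.04898/(4π·0.0358) = 0.1089 K/W
  R_phenolic foam = (1/1.95 − 1/2.14)/(4πk) = 0.04553/(4π·0.0187) = 0.1938 K/W
  R_polyurethane foam = (1/2.14 − 1/2.38)/(4πk) = 0.04712/(4π·0.0306) = 0.1225 K/W
ΣR = 1.124×10^-6 + 0.1089 + 0.1938 + 0.1225 = 0.4252 K/W
Q = ΔT/ΣR = (98 K − 290.3 K)/0.4252 = -452.3 W
From the inner boundary to the expanded polystyrene/phenolic foam interface, ΣR_partial = 0.1089 K/W.
T_interface = T_in − Q·ΣR_partial = 98 K − (-452.3)(0.1089) = 147 K

T = 147 K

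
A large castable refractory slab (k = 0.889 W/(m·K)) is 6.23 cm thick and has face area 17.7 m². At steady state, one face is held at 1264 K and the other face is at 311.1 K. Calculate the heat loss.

Q = 241 kW

Q = kA·ΔT/L = 0.889 × 17.7 × |1264 K − 311.1 K| / 0.0623 = 2.41×10^5 W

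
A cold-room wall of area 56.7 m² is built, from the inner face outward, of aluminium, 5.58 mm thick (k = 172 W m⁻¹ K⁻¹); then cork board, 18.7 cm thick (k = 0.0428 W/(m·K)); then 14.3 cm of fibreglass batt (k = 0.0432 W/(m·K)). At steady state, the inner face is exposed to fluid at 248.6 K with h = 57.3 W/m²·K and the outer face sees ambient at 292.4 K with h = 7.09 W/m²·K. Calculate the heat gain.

Q = 317 W

Resistance network (inner→outer):
  R_conv,in = 1/(hA) = 1/(57.3·56.7) = 3.078×10^-4 K/W
  R_aluminium = L/(kA) = 0.00558/(172·56.7) = 5.722×10^-7 K/W
  R_cork board = L/(kA) = 0.187/(0.0428·56.7) = 0.07706 K/W
  R_fibreglass batt = L/(kA) = 0.143/(0.0432·56.7) = 0.05838 K/W
  R_conv,out = 1/(hA) = 1/(7.09·56.7) = 0.002488 K/W
ΣR = 3.078×10^-4 + 5.722×10^-7 + 0.07706 + 0.05838 + 0.002488 = 0.1382 K/W
Q = ΔT/ΣR = (248.6 K − 292.4 K)/0.1382 = -317 W
(Negative Q ⇒ heat flows inward; heat gain = 317 W.)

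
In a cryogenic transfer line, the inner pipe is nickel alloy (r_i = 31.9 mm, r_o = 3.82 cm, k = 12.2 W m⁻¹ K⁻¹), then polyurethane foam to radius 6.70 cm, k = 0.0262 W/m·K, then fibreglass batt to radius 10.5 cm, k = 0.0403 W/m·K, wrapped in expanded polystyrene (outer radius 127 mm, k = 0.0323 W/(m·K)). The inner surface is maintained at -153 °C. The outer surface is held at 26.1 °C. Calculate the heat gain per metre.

Q' = 29.2 W/m

Resistance network (inner→outer):
  R'_nickel alloy = ln(0.0382/0.0319)/(2πk) = 0.1802/(2π·12.2) = 0.002351 m·K/W
  R'_polyurethane foam = ln(0.0670/0.0382)/(2πk) = 0.5619/(2π·0.0262) = 3.413 m·K/W
  R'_fibreglass batt = ln(0.105/0.0670)/(2πk) = 0.4493/(2π·0.0403) = 1.774 m·K/W
  R'_expanded polystyrene = ln(0.127/0.105)/(2πk) = 0.1902/(2π·0.0323) = 0.9373 m·K/W
ΣR = 0.002351 + 3.413 + 1.774 + 0.9373 = 6.127 m·K/W
Q' = ΔT/ΣR = (-153 °C − 26.1 °C)/6.127 = -29.2 W/m
(Negative Q' ⇒ heat flows inward; heat gain = 29.2 W/m.)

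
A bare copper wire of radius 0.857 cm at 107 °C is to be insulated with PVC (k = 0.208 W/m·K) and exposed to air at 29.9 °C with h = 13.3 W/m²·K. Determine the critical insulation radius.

For a cylinder, r_cr = k_ins/h = 0.208/13.3 = 0.0156 m = 1.56 cm

r_cr = 1.56 cm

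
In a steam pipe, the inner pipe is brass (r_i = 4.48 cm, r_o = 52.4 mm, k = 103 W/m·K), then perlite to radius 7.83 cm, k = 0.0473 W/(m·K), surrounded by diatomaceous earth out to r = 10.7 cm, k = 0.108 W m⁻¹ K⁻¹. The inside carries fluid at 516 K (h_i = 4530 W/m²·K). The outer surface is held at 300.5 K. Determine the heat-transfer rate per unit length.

Q' = 119 W/m

Series thermal resistances, inner to outer:
  R'_conv,in = 1/(2πr h) = 1/(2π·0.0448·4530) = 7.842×10^-4 m·K/W
  R'_brass = ln(0.0524/0.0448)/(2πk) = 0.1567/(2π·103) = 2.421×10^-4 m·K/W
  R'_perlite = ln(0.0783/0.0524)/(2πk) = 0.4016/(2π·0.0473) = 1.351 m·K/W
  R'_diatomaceous earth = ln(0.107/0.0783)/(2πk) = 0.3123/(2π·0.108) = 0.4602 m·K/W
ΣR = 7.842×10^-4 + 2.421×10^-4 + 1.351 + 0.4602 = 1.812 m·K/W
Q' = ΔT/ΣR = (516 K − 300.5 K)/1.812 = 119 W/m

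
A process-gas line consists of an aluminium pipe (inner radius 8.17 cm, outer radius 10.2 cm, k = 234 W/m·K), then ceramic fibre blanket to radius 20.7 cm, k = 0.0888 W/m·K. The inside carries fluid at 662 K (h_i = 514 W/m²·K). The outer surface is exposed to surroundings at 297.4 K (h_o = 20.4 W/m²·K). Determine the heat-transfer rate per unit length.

Q' = 278 W/m

Series thermal resistances, inner to outer:
  R'_conv,in = 1/(2πr h) = 1/(2π·0.0817·514) = 0.003790 m·K/W
  R'_aluminium = ln(0.102/0.0817)/(2πk) = 0.2219/(2π·234) = 1.509×10^-4 m·K/W
  R'_ceramic fibre blanket = ln(0.207/0.102)/(2πk) = 0.7077/(2π·0.0888) = 1.268 m·K/W
  R'_conv,out = 1/(2πr h) = 1/(2π·0.207·20.4) = 0.03769 m·K/W
ΣR = 0.003790 + 1.509×10^-4 + 1.268 + 0.03769 = 1.310 m·K/W
Q' = ΔT/ΣR = (662 K − 297.4 K)/1.310 = 278 W/m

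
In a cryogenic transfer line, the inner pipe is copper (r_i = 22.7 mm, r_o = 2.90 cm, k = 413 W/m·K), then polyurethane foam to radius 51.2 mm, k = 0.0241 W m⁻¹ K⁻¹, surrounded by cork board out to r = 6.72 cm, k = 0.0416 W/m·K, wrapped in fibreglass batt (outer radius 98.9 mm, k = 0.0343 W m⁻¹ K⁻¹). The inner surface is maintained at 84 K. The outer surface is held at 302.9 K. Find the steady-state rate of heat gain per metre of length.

Series thermal resistances, inner to outer:
  R'_copper = ln(0.0290/0.0227)/(2πk) = 0.2449/(2π·413) = 9.439×10^-5 m·K/W
  R'_polyurethane foam = ln(0.0512/0.0290)/(2πk) = 0.5684/(2π·0.0241) = 3.754 m·K/W
  R'_cork board = ln(0.0672/0.0512)/(2πk) = 0.2719/(2π·0.0416) = 1.040 m·K/W
  R'_fibreglass batt = ln(0.0989/0.0672)/(2πk) = 0.3864/(2π·0.0343) = 1.793 m·K/W
ΣR = 9.439×10^-5 + 3.754 + 1.040 + 1.793 = 6.587 m·K/W
Q' = ΔT/ΣR = (84 K − 302.9 K)/6.587 = -33.2 W/m
(Negative Q' ⇒ heat flows inward; heat gain = 33.2 W/m.)

Q' = 33.2 W/m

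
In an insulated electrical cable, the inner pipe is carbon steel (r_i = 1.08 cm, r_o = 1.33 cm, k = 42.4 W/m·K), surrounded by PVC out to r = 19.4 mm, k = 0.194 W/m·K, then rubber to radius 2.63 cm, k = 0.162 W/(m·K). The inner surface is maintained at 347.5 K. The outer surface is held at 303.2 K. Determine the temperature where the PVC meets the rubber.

T = 324.9 K

Resistance network (inner→outer):
  R'_carbon steel = ln(0.0133/0.0108)/(2πk) = 0.2082/(2π·42.4) = 7.816×10^-4 m·K/W
  R'_PVC = ln(0.0194/0.0133)/(2πk) = 0.3775/(2π·0.194) = 0.3097 m·K/W
  R'_rubber = ln(0.0263/0.0194)/(2πk) = 0.3043/(2π·0.162) = 0.2990 m·K/W
ΣR = 7.816×10^-4 + 0.3097 + 0.2990 = 0.6095 m·K/W
Q' = ΔT/ΣR = (347.5 K − 303.2 K)/0.6095 = 72.68 W/m
From the inner boundary to the PVC/rubber interface, ΣR_partial = 0.3105 m·K/W.
T_interface = T_in − Q'·ΣR_partial = 347.5 K − (72.68)(0.3105) = 324.9 K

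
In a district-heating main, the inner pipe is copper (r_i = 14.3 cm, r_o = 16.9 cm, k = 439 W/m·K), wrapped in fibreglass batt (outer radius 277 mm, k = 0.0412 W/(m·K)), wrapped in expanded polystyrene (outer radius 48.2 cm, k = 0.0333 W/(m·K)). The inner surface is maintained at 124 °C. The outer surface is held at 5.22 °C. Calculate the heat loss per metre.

Resistance network (inner→outer):
  R'_copper = ln(0.169/0.143)/(2πk) = 0.1671/(2π·439) = 6.056×10^-5 m·K/W
  R'_fibreglass batt = ln(0.277/0.169)/(2πk) = 0.4941/(2π·0.0412) = 1.909 m·K/W
  R'_expanded polystyrene = ln(0.482/0.277)/(2πk) = 0.5539/(2π·0.0333) = 2.647 m·K/W
ΣR = 6.056×10^-5 + 1.909 + 2.647 = 4.556 m·K/W
Q' = ΔT/ΣR = (124 °C − 5.22 °C)/4.556 = 26.1 W/m

Q' = 26.1 W/m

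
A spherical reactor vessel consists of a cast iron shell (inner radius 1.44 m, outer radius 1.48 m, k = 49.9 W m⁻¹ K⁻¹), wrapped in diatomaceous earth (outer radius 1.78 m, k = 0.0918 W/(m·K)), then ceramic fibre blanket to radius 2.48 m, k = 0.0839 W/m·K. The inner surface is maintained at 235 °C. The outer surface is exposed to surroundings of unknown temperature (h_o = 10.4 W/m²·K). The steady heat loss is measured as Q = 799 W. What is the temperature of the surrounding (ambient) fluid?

Sum the resistances:
  R_cast iron = (1/1.44 − 1/1.48)/(4πk) = 0.01877/(4π·49.9) = 2.993×10^-5 K/W
  R_diatomaceous earth = (1/1.48 − 1/1.78)/(4πk) = 0.1139/(4π·0.0918) = 0.09872 K/W
  R_ceramic fibre blanket = (1/1.78 − 1/2.48)/(4πk) = 0.1586/(4π·0.0839) = 0.1504 K/W
  R_conv,out = 1/(4πr²h) = 1/(4π·2.48²·10.4) = 0.001244 K/W
ΣR = 0.2504 K/W
ΔT = Q·ΣR = 799 × 0.2504 = 200.1 K
Heat flows outward, so T_out = T_in − ΔT = 235 − 200.1 = 34.9 °C

T_out = 34.9 °C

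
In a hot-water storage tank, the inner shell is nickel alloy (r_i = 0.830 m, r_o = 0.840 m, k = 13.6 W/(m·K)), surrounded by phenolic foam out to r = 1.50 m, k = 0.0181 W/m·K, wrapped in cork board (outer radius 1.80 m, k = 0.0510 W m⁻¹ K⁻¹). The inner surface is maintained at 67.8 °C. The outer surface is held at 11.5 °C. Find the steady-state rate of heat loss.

Q = 22.7 W

Series thermal resistances, inner to outer:
  R_nickel alloy = (1/0.830 − 1/0.840)/(4πk) = 0.01434/(4π·13.6) = 8.393×10^-5 K/W
  R_phenolic foam = (1/0.840 − 1/1.50)/(4πk) = 0.5238/(4π·0.0181) = 2.303 K/W
  R_cork board = (1/1.50 − 1/1.80)/(4πk) = 0.1111/(4π·0.0510) = 0.1734 K/W
ΣR = 8.393×10^-5 + 2.303 + 0.1734 = 2.476 K/W
Q = ΔT/ΣR = (67.8 °C − 11.5 °C)/2.476 = 22.7 W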